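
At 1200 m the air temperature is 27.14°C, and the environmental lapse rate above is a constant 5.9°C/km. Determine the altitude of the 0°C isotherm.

5800 m

Height above start = (27.14 − 0) / 5.9 = 4.6 km
Altitude = 1200 m + 4600 m = 5800 m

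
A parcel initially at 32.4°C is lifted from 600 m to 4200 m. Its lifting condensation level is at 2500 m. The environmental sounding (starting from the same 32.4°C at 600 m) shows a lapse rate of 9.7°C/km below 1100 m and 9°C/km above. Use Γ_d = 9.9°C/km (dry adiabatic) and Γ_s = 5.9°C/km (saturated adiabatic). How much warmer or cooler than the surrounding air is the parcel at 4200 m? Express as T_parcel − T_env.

Parcel:
  From 600 m to 2500 m (dry): cools by 9.9 × 1.9 = 18.81°C, giving 13.59°C.
  From 2500 m to 4200 m (saturated): cools by 5.9 × 1.7 = 10.03°C, giving 3.56°C.
Environment:
  From 600 m to 1100 m (environment, lower layer): cools by 9.7 × 0.5 = 4.85°C, giving 27.55°C.
  From 1100 m to 4200 m (environment, upper layer): cools by 9 × 3.1 = 27.9°C, giving -0.35°C.
T_parcel − T_env = 3.56 − (-0.35) = +3.91°C

+3.91°C (parcel warmer than environment)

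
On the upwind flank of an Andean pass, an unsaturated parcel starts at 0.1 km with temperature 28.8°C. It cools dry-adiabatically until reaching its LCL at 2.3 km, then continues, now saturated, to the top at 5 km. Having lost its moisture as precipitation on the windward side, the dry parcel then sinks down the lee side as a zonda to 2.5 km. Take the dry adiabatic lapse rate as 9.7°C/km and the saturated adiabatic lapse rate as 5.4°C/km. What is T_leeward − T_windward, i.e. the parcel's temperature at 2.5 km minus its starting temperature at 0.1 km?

-11.67°C

From 100 m to 2300 m (dry): cools by 9.7 × 2.2 = 21.34°C, giving 7.46°C.
From 2300 m to 5000 m (saturated): cools by 5.4 × 2.7 = 14.58°C, giving -7.12°C.
From 5000 m to 2500 m (dry descent): warms by 9.7 × 2.5 = 24.25°C, giving 17.13°C.
Net change vs windward start: 17.13 − 28.8 = -11.67°C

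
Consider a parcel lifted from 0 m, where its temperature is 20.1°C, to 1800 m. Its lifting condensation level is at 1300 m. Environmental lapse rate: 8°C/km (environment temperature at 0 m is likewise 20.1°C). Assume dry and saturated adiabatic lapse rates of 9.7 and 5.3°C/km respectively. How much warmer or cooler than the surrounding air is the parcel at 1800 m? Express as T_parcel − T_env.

-0.86°C (parcel cooler than environment)

Parcel:
  Dry to 1300 m: -9.7 × 1.3 km = -12.61°C, so T = 7.49°C.
  Saturated to 1800 m: -5.3 × 0.5 km = -2.65°C, so T = 4.84°C.
Environment:
  Environment to 1800 m: -8 × 1.8 km = -14.4°C, so T = 5.7°C.
T_parcel − T_env = 4.84 − 5.7 = -0.86°C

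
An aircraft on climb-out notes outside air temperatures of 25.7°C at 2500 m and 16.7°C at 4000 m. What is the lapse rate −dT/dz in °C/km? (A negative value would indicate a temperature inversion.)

6°C/km

Γ = −ΔT/Δz = (25.7 − 16.7) / (4000 − 2500) m
  = 9°C / 1.5 km = 6°C/km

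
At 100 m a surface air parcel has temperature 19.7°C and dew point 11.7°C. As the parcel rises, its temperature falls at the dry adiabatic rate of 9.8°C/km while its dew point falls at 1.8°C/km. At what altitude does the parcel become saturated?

1100 m

T and T_d converge at 9.8 − 1.8 = 8°C per km
Height above start = (19.7 − 11.7) / 8 = 1 km
LCL altitude = 100 m + 1000 m = 1100 m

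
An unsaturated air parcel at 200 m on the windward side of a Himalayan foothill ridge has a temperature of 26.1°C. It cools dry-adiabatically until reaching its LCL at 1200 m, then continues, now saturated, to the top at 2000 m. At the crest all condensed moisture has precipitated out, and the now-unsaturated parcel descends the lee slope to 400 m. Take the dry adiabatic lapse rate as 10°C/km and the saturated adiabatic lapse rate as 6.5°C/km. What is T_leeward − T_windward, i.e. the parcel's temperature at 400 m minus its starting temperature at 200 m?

200 → 1200 m (dry, 10°C/km): ΔT = -10 × 1 = -10°C → T = 16.1°C
1200 → 2000 m (saturated, 6.5°C/km): ΔT = -6.5 × 0.8 = -5.2°C → T = 10.9°C
2000 → 400 m (dry descent, 10°C/km): ΔT = +10 × 1.6 = +16°C → T = 26.9°C
Net change vs windward start: 26.9 − 26.1 = +0.8°C

+0.8°C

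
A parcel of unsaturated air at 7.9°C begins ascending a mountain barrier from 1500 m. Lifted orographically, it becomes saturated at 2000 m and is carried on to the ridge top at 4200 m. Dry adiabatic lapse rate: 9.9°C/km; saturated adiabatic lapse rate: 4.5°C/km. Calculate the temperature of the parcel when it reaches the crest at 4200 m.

-6.95°C

From 1500 m to 2000 m (dry): cools by 9.9 × 0.5 = 4.95°C, giving 2.95°C.
From 2000 m to 4200 m (saturated): cools by 4.5 × 2.2 = 9.9°C, giving -6.95°C.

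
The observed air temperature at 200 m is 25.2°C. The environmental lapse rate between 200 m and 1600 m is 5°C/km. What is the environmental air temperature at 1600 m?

200 → 1600 m (environmental, 5°C/km): ΔT = -5 × 1.4 = -7°C → T = 18.2°C

18.2°C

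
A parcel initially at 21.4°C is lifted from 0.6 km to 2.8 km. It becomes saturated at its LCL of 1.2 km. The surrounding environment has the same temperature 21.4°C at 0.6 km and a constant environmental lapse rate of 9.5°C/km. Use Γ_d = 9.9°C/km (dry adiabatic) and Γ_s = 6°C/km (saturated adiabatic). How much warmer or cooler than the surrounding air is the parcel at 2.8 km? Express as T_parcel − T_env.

Parcel:
  600–1200 m, dry: Δz = 0.6 km ⇒ ΔT = -5.94°C; T = 15.46°C
  1200–2800 m, saturated: Δz = 1.6 km ⇒ ΔT = -9.6°C; T = 5.86°C
Environment:
  600–2800 m, environment: Δz = 2.2 km ⇒ ΔT = -20.9°C; T = 0.5°C
T_parcel − T_env = 5.86 − 0.5 = +5.36°C

+5.36°C (parcel warmer than environment)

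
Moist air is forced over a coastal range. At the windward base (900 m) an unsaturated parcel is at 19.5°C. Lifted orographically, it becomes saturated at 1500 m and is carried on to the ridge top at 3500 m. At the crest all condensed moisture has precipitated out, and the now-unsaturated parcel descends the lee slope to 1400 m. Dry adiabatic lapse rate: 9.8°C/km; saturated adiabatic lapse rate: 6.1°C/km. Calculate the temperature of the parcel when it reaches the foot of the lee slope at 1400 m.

From 900 m to 1500 m (dry): cools by 9.8 × 0.6 = 5.88°C, giving 13.62°C.
From 1500 m to 3500 m (saturated): cools by 6.1 × 2 = 12.2°C, giving 1.42°C.
From 3500 m to 1400 m (dry descent): warms by 9.8 × 2.1 = 20.58°C, giving 22°C.

22°C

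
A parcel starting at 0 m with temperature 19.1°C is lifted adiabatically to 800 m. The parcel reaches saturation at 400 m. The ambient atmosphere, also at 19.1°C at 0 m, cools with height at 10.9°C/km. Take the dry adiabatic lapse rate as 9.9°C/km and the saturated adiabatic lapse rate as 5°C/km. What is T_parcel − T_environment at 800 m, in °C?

+2.76°C (parcel warmer than environment)

Parcel:
  0 → 400 m (dry, 9.9°C/km): ΔT = -9.9 × 0.4 = -3.96°C → T = 15.14°C
  400 → 800 m (saturated, 5°C/km): ΔT = -5 × 0.4 = -2°C → T = 13.14°C
Environment:
  0 → 800 m (environment, 10.9°C/km): ΔT = -10.9 × 0.8 = -8.72°C → T = 10.38°C
T_parcel − T_env = 13.14 − 10.38 = +2.76°C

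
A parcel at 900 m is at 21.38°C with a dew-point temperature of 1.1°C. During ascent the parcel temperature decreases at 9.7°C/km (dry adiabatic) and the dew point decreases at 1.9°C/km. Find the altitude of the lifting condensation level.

T and T_d converge at 9.7 − 1.9 = 7.8°C per km
Height above start = (21.38 − 1.1) / 7.8 = 2.6 km
LCL altitude = 900 m + 2600 m = 3500 m

3500 m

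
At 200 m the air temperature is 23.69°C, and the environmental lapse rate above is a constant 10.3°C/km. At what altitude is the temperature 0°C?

Height above start = (23.69 − 0) / 10.3 = 2.3 km
Altitude = 200 m + 2300 m = 2500 m

2500 m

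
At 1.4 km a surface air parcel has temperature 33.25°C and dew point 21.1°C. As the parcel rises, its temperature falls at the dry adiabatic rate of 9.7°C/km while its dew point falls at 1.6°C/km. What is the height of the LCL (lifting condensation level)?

2.9 km

T and T_d converge at 9.7 − 1.6 = 8.1°C per km
Height above start = (33.25 − 21.1) / 8.1 = 1.5 km
LCL altitude = 1400 m + 1500 m = 2900 m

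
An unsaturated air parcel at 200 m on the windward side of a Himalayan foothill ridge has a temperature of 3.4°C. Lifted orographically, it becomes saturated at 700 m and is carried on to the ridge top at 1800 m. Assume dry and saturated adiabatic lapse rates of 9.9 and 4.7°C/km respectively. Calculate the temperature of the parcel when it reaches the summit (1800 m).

-6.72°C

From 200 m to 700 m (dry): cools by 9.9 × 0.5 = 4.95°C, giving -1.55°C.
From 700 m to 1800 m (saturated): cools by 4.7 × 1.1 = 5.17°C, giving -6.72°C.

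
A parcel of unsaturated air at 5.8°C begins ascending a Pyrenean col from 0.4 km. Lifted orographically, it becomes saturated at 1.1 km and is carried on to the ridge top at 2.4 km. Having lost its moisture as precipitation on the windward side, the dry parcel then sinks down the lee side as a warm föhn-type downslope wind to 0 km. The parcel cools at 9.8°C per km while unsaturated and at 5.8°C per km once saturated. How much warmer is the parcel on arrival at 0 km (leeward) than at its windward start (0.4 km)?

+9.12°C

400–1100 m, dry: Δz = 0.7 km ⇒ ΔT = -6.86°C; T = -1.06°C
1100–2400 m, saturated: Δz = 1.3 km ⇒ ΔT = -7.54°C; T = -8.6°C
2400–0 m, dry descent: Δz = 2.4 km ⇒ ΔT = +23.52°C; T = 14.92°C
Net change vs windward start: 14.92 − 5.8 = +9.12°C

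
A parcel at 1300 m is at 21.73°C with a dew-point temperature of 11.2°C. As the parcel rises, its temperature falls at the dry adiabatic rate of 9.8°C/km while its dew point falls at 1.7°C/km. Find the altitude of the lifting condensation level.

T and T_d converge at 9.8 − 1.7 = 8.1°C per km
Height above start = (21.73 − 11.2) / 8.1 = 1.3 km
LCL altitude = 1300 m + 1300 m = 2600 m

2600 m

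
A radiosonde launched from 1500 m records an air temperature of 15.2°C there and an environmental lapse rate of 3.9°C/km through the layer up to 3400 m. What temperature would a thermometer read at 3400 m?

Environmental to 3400 m: -3.9 × 1.9 km = -7.41°C, so T = 7.79°C.

7.79°C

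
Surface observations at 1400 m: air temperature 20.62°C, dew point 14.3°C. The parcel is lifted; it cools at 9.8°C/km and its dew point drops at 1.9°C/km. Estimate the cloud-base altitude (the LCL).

T and T_d converge at 9.8 − 1.9 = 7.9°C per km
Height above start = (20.62 − 14.3) / 7.9 = 0.8 km
LCL altitude = 1400 m + 800 m = 2200 m

2200 m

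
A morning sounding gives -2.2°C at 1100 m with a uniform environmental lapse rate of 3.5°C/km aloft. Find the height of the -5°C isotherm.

1900 m

Height above start = (-2.2 − (-5)) / 3.5 = 0.8 km
Altitude = 1100 m + 800 m = 1900 m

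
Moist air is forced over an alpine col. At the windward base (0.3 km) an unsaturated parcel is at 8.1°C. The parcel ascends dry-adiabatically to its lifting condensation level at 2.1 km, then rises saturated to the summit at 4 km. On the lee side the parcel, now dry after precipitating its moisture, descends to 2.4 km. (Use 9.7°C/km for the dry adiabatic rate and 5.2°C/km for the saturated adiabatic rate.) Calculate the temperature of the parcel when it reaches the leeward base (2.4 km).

-3.72°C

From 300 m to 2100 m (dry): cools by 9.7 × 1.8 = 17.46°C, giving -9.36°C.
From 2100 m to 4000 m (saturated): cools by 5.2 × 1.9 = 9.88°C, giving -19.24°C.
From 4000 m to 2400 m (dry descent): warms by 9.7 × 1.6 = 15.52°C, giving -3.72°C.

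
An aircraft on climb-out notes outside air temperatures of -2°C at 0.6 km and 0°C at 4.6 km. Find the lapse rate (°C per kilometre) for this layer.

Γ = −ΔT/Δz = (-2 − 0) / (4600 − 600) m
  = -2°C / 4 km = -0.5°C/km

-0.5°C/km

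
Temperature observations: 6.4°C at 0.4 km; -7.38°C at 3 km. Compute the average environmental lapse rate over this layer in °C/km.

5.3°C/km

Γ = −ΔT/Δz = (6.4 − (-7.38)) / (3000 − 400) m
  = 13.78°C / 2.6 km = 5.3°C/km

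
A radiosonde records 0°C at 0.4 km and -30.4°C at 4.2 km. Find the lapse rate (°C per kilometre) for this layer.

8°C/km

Γ = −ΔT/Δz = (0 − (-30.4)) / (4200 − 400) m
  = 30.4°C / 3.8 km = 8°C/km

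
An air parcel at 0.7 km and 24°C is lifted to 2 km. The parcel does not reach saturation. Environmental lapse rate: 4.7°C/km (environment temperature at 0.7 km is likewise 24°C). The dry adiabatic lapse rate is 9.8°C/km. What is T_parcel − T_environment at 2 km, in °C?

-6.63°C (parcel cooler than environment)

Parcel:
  700 → 2000 m (dry, 9.8°C/km): ΔT = -9.8 × 1.3 = -12.74°C → T = 11.26°C
Environment:
  700 → 2000 m (environment, 4.7°C/km): ΔT = -4.7 × 1.3 = -6.11°C → T = 17.89°C
T_parcel − T_env = 11.26 − 17.89 = -6.63°C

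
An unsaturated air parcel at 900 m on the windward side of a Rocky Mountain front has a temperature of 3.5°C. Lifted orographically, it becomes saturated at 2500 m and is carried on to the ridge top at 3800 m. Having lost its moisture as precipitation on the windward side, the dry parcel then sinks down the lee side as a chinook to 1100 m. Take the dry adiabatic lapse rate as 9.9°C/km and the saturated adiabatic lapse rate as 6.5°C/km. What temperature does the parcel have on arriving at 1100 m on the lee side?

5.94°C

Dry to 2500 m: -9.9 × 1.6 km = -15.84°C, so T = -12.34°C.
Saturated to 3800 m: -6.5 × 1.3 km = -8.45°C, so T = -20.79°C.
Dry descent to 1100 m: +9.9 × 2.7 km = +26.73°C, so T = 5.94°C.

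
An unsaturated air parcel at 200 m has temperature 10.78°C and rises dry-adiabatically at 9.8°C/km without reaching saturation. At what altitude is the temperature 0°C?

1300 m

Height above start = (10.78 − 0) / 9.8 = 1.1 km
Altitude = 200 m + 1100 m = 1300 m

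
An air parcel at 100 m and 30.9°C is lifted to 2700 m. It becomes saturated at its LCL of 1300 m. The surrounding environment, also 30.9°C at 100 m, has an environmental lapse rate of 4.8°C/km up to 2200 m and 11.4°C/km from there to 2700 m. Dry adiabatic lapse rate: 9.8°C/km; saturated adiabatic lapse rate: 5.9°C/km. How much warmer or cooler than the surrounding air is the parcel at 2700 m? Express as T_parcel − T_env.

Parcel:
  100–1300 m, dry: Δz = 1.2 km ⇒ ΔT = -11.76°C; T = 19.14°C
  1300–2700 m, saturated: Δz = 1.4 km ⇒ ΔT = -8.26°C; T = 10.88°C
Environment:
  100–2200 m, environment, lower layer: Δz = 2.1 km ⇒ ΔT = -10.08°C; T = 20.82°C
  2200–2700 m, environment, upper layer: Δz = 0.5 km ⇒ ΔT = -5.7°C; T = 15.12°C
T_parcel − T_env = 10.88 − 15.12 = -4.24°C

-4.24°C (parcel cooler than environment)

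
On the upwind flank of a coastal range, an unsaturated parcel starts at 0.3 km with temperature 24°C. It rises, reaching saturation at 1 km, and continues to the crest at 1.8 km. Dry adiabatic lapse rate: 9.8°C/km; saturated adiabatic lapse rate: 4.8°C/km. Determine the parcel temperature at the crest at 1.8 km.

300–1000 m, dry: Δz = 0.7 km ⇒ ΔT = -6.86°C; T = 17.14°C
1000–1800 m, saturated: Δz = 0.8 km ⇒ ΔT = -3.84°C; T = 13.3°C

13.3°C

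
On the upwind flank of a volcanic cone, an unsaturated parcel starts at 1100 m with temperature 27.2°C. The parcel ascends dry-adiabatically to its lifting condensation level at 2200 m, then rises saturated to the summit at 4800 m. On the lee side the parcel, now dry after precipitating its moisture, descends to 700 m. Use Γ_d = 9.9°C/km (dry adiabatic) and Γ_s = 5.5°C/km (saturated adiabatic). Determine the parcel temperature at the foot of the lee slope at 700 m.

42.6°C

From 1100 m to 2200 m (dry): cools by 9.9 × 1.1 = 10.89°C, giving 16.31°C.
From 2200 m to 4800 m (saturated): cools by 5.5 × 2.6 = 14.3°C, giving 2.01°C.
From 4800 m to 700 m (dry descent): warms by 9.9 × 4.1 = 40.59°C, giving 42.6°C.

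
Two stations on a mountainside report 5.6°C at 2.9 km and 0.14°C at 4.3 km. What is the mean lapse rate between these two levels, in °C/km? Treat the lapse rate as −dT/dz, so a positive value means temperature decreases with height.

Γ = −ΔT/Δz = (5.6 − 0.14) / (4300 − 2900) m
  = 5.46°C / 1.4 km = 3.9°C/km

3.9°C/km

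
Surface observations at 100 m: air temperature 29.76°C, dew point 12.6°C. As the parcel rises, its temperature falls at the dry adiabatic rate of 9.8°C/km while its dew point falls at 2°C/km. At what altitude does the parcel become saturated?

T and T_d converge at 9.8 − 2 = 7.8°C per km
Height above start = (29.76 − 12.6) / 7.8 = 2.2 km
LCL altitude = 100 m + 2200 m = 2300 m

2300 m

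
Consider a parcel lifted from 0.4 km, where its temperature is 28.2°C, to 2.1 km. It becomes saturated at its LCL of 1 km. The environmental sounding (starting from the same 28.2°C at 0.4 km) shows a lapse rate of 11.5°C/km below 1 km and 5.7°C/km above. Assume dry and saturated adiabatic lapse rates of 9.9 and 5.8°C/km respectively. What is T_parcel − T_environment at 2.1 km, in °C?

+0.85°C (parcel warmer than environment)

Parcel:
  400–1000 m, dry: Δz = 0.6 km ⇒ ΔT = -5.94°C; T = 22.26°C
  1000–2100 m, saturated: Δz = 1.1 km ⇒ ΔT = -6.38°C; T = 15.88°C
Environment:
  400–1000 m, environment, lower layer: Δz = 0.6 km ⇒ ΔT = -6.9°C; T = 21.3°C
  1000–2100 m, environment, upper layer: Δz = 1.1 km ⇒ ΔT = -6.27°C; T = 15.03°C
T_parcel − T_env = 15.88 − 15.03 = +0.85°C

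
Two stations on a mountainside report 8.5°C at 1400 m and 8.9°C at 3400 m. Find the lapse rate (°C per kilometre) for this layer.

-0.2°C/km

Γ = −ΔT/Δz = (8.5 − 8.9) / (3400 − 1400) m
  = -0.4°C / 2 km = -0.2°C/km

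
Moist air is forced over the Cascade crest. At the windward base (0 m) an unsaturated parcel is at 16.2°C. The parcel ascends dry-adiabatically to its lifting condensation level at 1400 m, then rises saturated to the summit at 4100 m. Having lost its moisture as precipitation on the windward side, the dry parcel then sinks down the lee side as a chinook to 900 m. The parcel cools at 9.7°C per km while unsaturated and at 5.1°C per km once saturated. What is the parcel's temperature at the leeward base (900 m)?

From 0 m to 1400 m (dry): cools by 9.7 × 1.4 = 13.58°C, giving 2.62°C.
From 1400 m to 4100 m (saturated): cools by 5.1 × 2.7 = 13.77°C, giving -11.15°C.
From 4100 m to 900 m (dry descent): warms by 9.7 × 3.2 = 31.04°C, giving 19.89°C.

19.89°C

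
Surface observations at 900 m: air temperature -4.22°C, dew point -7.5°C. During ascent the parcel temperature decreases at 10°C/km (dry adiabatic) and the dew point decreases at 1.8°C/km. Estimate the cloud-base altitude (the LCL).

1300 m

T and T_d converge at 10 − 1.8 = 8.2°C per km
Height above start = (-4.22 − (-7.5)) / 8.2 = 0.4 km
LCL altitude = 900 m + 400 m = 1300 m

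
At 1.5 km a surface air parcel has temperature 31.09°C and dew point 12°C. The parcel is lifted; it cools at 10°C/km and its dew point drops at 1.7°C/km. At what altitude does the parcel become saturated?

3.8 km

T and T_d converge at 10 − 1.7 = 8.3°C per km
Height above start = (31.09 − 12) / 8.3 = 2.3 km
LCL altitude = 1500 m + 2300 m = 3800 m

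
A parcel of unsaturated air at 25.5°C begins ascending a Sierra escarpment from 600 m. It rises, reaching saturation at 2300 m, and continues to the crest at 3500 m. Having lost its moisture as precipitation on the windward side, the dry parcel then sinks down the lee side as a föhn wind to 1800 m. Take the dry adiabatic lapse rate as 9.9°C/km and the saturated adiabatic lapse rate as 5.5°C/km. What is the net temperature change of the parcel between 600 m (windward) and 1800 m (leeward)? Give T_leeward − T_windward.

From 600 m to 2300 m (dry): cools by 9.9 × 1.7 = 16.83°C, giving 8.67°C.
From 2300 m to 3500 m (saturated): cools by 5.5 × 1.2 = 6.6°C, giving 2.07°C.
From 3500 m to 1800 m (dry descent): warms by 9.9 × 1.7 = 16.83°C, giving 18.9°C.
Net change vs windward start: 18.9 − 25.5 = -6.6°C

-6.6°C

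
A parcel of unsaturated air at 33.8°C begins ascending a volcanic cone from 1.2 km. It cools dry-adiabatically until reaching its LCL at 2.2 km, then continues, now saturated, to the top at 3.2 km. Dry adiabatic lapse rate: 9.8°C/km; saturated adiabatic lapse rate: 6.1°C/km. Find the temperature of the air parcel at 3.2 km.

17.9°C

Dry to 2200 m: -9.8 × 1 km = -9.8°C, so T = 24°C.
Saturated to 3200 m: -6.1 × 1 km = -6.1°C, so T = 17.9°C.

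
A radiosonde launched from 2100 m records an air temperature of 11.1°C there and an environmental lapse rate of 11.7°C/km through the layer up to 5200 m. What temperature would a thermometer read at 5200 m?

-25.17°C

Environmental to 5200 m: -11.7 × 3.1 km = -36.27°C, so T = -25.17°C.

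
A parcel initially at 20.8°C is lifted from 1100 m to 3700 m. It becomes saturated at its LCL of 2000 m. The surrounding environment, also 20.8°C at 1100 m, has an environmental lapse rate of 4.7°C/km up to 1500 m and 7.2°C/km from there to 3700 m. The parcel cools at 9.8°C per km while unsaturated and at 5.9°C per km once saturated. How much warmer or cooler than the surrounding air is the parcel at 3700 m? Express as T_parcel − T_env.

-1.13°C (parcel cooler than environment)

Parcel:
  1100 → 2000 m (dry, 9.8°C/km): ΔT = -9.8 × 0.9 = -8.82°C → T = 11.98°C
  2000 → 3700 m (saturated, 5.9°C/km): ΔT = -5.9 × 1.7 = -10.03°C → T = 1.95°C
Environment:
  1100 → 1500 m (environment, lower layer, 4.7°C/km): ΔT = -4.7 × 0.4 = -1.88°C → T = 18.92°C
  1500 → 3700 m (environment, upper layer, 7.2°C/km): ΔT = -7.2 × 2.2 = -15.84°C → T = 3.08°C
T_parcel − T_env = 1.95 − 3.08 = -1.13°C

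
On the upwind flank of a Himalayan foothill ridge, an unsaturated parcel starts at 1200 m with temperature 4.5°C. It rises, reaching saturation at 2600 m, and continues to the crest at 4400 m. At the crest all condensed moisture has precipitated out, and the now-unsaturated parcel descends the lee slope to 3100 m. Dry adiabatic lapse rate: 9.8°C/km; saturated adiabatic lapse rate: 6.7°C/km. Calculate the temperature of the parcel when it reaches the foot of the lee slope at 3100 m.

-8.54°C

Dry to 2600 m: -9.8 × 1.4 km = -13.72°C, so T = -9.22°C.
Saturated to 4400 m: -6.7 × 1.8 km = -12.06°C, so T = -21.28°C.
Dry descent to 3100 m: +9.8 × 1.3 km = +12.74°C, so T = -8.54°C.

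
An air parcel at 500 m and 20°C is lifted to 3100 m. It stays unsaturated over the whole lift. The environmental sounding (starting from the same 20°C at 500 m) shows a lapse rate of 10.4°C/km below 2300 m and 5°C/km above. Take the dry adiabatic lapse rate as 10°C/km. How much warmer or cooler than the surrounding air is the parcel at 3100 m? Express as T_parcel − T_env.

Parcel:
  Dry to 3100 m: -10 × 2.6 km = -26°C, so T = -6°C.
Environment:
  Environment, lower layer to 2300 m: -10.4 × 1.8 km = -18.72°C, so T = 1.28°C.
  Environment, upper layer to 3100 m: -5 × 0.8 km = -4°C, so T = -2.72°C.
T_parcel − T_env = -6 − (-2.72) = -3.28°C

-3.28°C (parcel cooler than environment)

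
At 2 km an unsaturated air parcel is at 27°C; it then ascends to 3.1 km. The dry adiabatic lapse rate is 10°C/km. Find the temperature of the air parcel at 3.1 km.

2000–3100 m, dry adiabatic: Δz = 1.1 km ⇒ ΔT = -11°C; T = 16°C

16°C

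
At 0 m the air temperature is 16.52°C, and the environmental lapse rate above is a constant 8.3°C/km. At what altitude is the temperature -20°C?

Height above start = (16.52 − (-20)) / 8.3 = 4.4 km
Altitude = 0 m + 4400 m = 4400 m

4400 m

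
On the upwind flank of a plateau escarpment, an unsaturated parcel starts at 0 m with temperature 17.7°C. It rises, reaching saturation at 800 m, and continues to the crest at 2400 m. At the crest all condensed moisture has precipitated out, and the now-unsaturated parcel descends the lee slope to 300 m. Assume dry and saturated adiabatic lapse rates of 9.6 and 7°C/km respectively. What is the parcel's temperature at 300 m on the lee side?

18.98°C

From 0 m to 800 m (dry): cools by 9.6 × 0.8 = 7.68°C, giving 10.02°C.
From 800 m to 2400 m (saturated): cools by 7 × 1.6 = 11.2°C, giving -1.18°C.
From 2400 m to 300 m (dry descent): warms by 9.6 × 2.1 = 20.16°C, giving 18.98°C.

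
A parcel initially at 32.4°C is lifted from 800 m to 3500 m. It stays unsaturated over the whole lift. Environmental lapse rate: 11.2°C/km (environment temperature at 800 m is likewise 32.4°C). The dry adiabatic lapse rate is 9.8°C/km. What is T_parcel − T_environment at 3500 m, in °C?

Parcel:
  From 800 m to 3500 m (dry): cools by 9.8 × 2.7 = 26.46°C, giving 5.94°C.
Environment:
  From 800 m to 3500 m (environment): cools by 11.2 × 2.7 = 30.24°C, giving 2.16°C.
T_parcel − T_env = 5.94 − 2.16 = +3.78°C

+3.78°C (parcel warmer than environment)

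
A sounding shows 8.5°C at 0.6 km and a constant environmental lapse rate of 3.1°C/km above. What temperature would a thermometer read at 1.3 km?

Environmental to 1300 m: -3.1 × 0.7 km = -2.17°C, so T = 6.33°C.

6.33°C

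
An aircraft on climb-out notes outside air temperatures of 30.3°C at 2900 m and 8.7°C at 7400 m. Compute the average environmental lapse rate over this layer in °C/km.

Γ = −ΔT/Δz = (30.3 − 8.7) / (7400 − 2900) m
  = 21.6°C / 4.5 km = 4.8°C/km

4.8°C/km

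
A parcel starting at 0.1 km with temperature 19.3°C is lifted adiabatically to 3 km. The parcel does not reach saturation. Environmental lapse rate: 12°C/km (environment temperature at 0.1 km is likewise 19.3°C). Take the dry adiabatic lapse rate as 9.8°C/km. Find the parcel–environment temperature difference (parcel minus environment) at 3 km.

+6.38°C (parcel warmer than environment)

Parcel:
  100 → 3000 m (dry, 9.8°C/km): ΔT = -9.8 × 2.9 = -28.42°C → T = -9.12°C
Environment:
  100 → 3000 m (environment, 12°C/km): ΔT = -12 × 2.9 = -34.8°C → T = -15.5°C
T_parcel − T_env = -9.12 − (-15.5) = +6.38°C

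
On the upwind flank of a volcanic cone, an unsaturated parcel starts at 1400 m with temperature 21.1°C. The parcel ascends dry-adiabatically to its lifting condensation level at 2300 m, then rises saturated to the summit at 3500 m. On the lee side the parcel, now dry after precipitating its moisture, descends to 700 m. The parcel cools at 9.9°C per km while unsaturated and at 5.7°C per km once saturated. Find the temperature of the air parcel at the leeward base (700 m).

33.07°C

From 1400 m to 2300 m (dry): cools by 9.9 × 0.9 = 8.91°C, giving 12.19°C.
From 2300 m to 3500 m (saturated): cools by 5.7 × 1.2 = 6.84°C, giving 5.35°C.
From 3500 m to 700 m (dry descent): warms by 9.9 × 2.8 = 27.72°C, giving 33.07°C.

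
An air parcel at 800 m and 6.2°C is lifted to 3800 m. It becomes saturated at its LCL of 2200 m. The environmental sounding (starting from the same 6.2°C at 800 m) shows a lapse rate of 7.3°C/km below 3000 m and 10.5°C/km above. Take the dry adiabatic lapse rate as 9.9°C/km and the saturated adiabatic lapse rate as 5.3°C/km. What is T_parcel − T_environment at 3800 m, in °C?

Parcel:
  Dry to 2200 m: -9.9 × 1.4 km = -13.86°C, so T = -7.66°C.
  Saturated to 3800 m: -5.3 × 1.6 km = -8.48°C, so T = -16.14°C.
Environment:
  Environment, lower layer to 3000 m: -7.3 × 2.2 km = -16.06°C, so T = -9.86°C.
  Environment, upper layer to 3800 m: -10.5 × 0.8 km = -8.4°C, so T = -18.26°C.
T_parcel − T_env = -16.14 − (-18.26) = +2.12°C

+2.12°C (parcel warmer than environment)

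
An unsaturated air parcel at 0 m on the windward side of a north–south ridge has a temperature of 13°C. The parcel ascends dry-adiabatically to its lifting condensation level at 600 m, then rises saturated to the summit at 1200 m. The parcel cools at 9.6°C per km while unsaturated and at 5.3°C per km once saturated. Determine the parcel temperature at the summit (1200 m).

0 → 600 m (dry, 9.6°C/km): ΔT = -9.6 × 0.6 = -5.76°C → T = 7.24°C
600 → 1200 m (saturated, 5.3°C/km): ΔT = -5.3 × 0.6 = -3.18°C → T = 4.06°C

4.06°C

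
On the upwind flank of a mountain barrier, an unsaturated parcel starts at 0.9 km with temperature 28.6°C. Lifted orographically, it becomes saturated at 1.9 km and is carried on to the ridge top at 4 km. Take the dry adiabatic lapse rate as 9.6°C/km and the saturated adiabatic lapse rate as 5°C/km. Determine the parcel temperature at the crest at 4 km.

From 900 m to 1900 m (dry): cools by 9.6 × 1 = 9.6°C, giving 19°C.
From 1900 m to 4000 m (saturated): cools by 5 × 2.1 = 10.5°C, giving 8.5°C.

8.5°C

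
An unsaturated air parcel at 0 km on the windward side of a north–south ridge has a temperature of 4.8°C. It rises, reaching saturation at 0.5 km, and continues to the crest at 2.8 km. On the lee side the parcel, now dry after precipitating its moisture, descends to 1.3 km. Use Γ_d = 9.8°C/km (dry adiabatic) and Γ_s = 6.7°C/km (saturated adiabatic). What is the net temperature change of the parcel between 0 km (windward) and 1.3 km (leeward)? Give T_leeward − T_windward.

-5.61°C

0 → 500 m (dry, 9.8°C/km): ΔT = -9.8 × 0.5 = -4.9°C → T = -0.1°C
500 → 2800 m (saturated, 6.7°C/km): ΔT = -6.7 × 2.3 = -15.41°C → T = -15.51°C
2800 → 1300 m (dry descent, 9.8°C/km): ΔT = +9.8 × 1.5 = +14.7°C → T = -0.81°C
Net change vs windward start: -0.81 − 4.8 = -5.61°C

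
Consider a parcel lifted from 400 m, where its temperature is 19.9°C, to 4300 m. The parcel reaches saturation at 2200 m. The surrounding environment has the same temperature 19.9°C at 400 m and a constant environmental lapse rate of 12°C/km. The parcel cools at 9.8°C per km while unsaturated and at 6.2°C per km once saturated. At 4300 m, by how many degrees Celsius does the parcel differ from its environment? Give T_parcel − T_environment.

+16.14°C (parcel warmer than environment)

Parcel:
  Dry to 2200 m: -9.8 × 1.8 km = -17.64°C, so T = 2.26°C.
  Saturated to 4300 m: -6.2 × 2.1 km = -13.02°C, so T = -10.76°C.
Environment:
  Environment to 4300 m: -12 × 3.9 km = -46.8°C, so T = -26.9°C.
T_parcel − T_env = -10.76 − (-26.9) = +16.14°C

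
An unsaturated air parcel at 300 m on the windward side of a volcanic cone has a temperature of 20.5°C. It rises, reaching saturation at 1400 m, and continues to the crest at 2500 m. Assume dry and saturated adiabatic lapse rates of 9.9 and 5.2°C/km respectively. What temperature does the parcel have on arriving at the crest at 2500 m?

Dry to 1400 m: -9.9 × 1.1 km = -10.89°C, so T = 9.61°C.
Saturated to 2500 m: -5.2 × 1.1 km = -5.72°C, so T = 3.89°C.

3.89°C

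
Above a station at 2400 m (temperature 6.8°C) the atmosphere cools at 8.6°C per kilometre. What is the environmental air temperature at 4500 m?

-11.26°C

2400–4500 m, environmental: Δz = 2.1 km ⇒ ΔT = -18.06°C; T = -11.26°C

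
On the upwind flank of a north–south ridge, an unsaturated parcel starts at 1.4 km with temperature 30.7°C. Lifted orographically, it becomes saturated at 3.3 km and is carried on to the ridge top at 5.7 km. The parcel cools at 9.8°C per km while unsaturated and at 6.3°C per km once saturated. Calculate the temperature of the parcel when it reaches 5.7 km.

1400 → 3300 m (dry, 9.8°C/km): ΔT = -9.8 × 1.9 = -18.62°C → T = 12.08°C
3300 → 5700 m (saturated, 6.3°C/km): ΔT = -6.3 × 2.4 = -15.12°C → T = -3.04°C

-3.04°C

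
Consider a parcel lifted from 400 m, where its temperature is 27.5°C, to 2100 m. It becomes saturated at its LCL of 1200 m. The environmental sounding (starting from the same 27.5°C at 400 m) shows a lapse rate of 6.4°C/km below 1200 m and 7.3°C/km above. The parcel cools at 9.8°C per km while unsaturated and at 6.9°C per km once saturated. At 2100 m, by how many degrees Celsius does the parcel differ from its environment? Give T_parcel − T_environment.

Parcel:
  Dry to 1200 m: -9.8 × 0.8 km = -7.84°C, so T = 19.66°C.
  Saturated to 2100 m: -6.9 × 0.9 km = -6.21°C, so T = 13.45°C.
Environment:
  Environment, lower layer to 1200 m: -6.4 × 0.8 km = -5.12°C, so T = 22.38°C.
  Environment, upper layer to 2100 m: -7.3 × 0.9 km = -6.57°C, so T = 15.81°C.
T_parcel − T_env = 13.45 − 15.81 = -2.36°C

-2.36°C (parcel cooler than environment)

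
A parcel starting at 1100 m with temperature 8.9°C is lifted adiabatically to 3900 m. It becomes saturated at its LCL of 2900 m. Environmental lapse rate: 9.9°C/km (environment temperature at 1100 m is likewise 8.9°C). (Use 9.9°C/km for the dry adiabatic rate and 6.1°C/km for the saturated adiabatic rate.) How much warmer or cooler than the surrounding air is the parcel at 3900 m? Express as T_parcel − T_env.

Parcel:
  Dry to 2900 m: -9.9 × 1.8 km = -17.82°C, so T = -8.92°C.
  Saturated to 3900 m: -6.1 × 1 km = -6.1°C, so T = -15.02°C.
Environment:
  Environment to 3900 m: -9.9 × 2.8 km = -27.72°C, so T = -18.82°C.
T_parcel − T_env = -15.02 − (-18.82) = +3.8°C

+3.8°C (parcel warmer than environment)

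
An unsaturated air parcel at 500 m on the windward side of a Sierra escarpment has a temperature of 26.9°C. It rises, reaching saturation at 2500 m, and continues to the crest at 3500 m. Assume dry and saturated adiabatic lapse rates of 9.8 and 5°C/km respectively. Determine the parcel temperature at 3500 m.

From 500 m to 2500 m (dry): cools by 9.8 × 2 = 19.6°C, giving 7.3°C.
From 2500 m to 3500 m (saturated): cools by 5 × 1 = 5°C, giving 2.3°C.

2.3°C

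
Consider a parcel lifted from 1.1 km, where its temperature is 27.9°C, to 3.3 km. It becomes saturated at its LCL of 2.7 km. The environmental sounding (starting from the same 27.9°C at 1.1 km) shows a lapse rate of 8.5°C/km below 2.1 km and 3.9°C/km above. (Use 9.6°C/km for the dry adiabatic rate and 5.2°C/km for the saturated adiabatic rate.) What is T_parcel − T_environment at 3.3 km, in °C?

Parcel:
  1100 → 2700 m (dry, 9.6°C/km): ΔT = -9.6 × 1.6 = -15.36°C → T = 12.54°C
  2700 → 3300 m (saturated, 5.2°C/km): ΔT = -5.2 × 0.6 = -3.12°C → T = 9.42°C
Environment:
  1100 → 2100 m (environment, lower layer, 8.5°C/km): ΔT = -8.5 × 1 = -8.5°C → T = 19.4°C
  2100 → 3300 m (environment, upper layer, 3.9°C/km): ΔT = -3.9 × 1.2 = -4.68°C → T = 14.72°C
T_parcel − T_env = 9.42 − 14.72 = -5.3°C

-5.3°C (parcel cooler than environment)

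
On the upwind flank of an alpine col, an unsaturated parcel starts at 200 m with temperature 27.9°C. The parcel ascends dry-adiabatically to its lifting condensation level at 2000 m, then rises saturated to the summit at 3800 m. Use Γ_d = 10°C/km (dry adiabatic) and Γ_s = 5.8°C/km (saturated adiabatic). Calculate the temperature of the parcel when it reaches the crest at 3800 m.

From 200 m to 2000 m (dry): cools by 10 × 1.8 = 18°C, giving 9.9°C.
From 2000 m to 3800 m (saturated): cools by 5.8 × 1.8 = 10.44°C, giving -0.54°C.

-0.54°C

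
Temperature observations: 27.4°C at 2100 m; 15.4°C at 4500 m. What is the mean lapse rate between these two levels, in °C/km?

5°C/km

Γ = −ΔT/Δz = (27.4 − 15.4) / (4500 − 2100) m
  = 12°C / 2.4 km = 5°C/km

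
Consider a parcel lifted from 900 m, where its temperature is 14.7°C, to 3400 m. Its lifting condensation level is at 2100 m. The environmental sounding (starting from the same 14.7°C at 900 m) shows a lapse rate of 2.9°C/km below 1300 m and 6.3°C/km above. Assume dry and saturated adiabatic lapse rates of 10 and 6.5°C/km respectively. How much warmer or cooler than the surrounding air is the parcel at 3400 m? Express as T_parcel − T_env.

Parcel:
  From 900 m to 2100 m (dry): cools by 10 × 1.2 = 12°C, giving 2.7°C.
  From 2100 m to 3400 m (saturated): cools by 6.5 × 1.3 = 8.45°C, giving -5.75°C.
Environment:
  From 900 m to 1300 m (environment, lower layer): cools by 2.9 × 0.4 = 1.16°C, giving 13.54°C.
  From 1300 m to 3400 m (environment, upper layer): cools by 6.3 × 2.1 = 13.23°C, giving 0.31°C.
T_parcel − T_env = -5.75 − 0.31 = -6.06°C

-6.06°C (parcel cooler than environment)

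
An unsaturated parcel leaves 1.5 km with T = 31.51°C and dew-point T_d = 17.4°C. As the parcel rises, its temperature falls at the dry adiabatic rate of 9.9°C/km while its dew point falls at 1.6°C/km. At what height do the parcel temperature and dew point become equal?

T and T_d converge at 9.9 − 1.6 = 8.3°C per km
Height above start = (31.51 − 17.4) / 8.3 = 1.7 km
LCL altitude = 1500 m + 1700 m = 3200 m

3.2 km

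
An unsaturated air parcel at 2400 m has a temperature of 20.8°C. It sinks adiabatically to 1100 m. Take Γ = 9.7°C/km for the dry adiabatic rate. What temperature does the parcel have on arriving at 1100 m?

Dry adiabatic to 1100 m: +9.7 × 1.3 km = +12.61°C, so T = 33.41°C.

33.41°C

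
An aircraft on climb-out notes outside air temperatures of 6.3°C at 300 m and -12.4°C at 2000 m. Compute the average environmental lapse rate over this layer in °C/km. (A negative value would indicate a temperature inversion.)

Γ = −ΔT/Δz = (6.3 − (-12.4)) / (2000 − 300) m
  = 18.7°C / 1.7 km = 11°C/km

11°C/km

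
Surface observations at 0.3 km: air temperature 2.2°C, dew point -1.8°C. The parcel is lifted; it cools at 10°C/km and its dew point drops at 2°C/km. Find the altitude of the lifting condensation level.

0.8 km

T and T_d converge at 10 − 2 = 8°C per km
Height above start = (2.2 − (-1.8)) / 8 = 0.5 km
LCL altitude = 300 m + 500 m = 800 m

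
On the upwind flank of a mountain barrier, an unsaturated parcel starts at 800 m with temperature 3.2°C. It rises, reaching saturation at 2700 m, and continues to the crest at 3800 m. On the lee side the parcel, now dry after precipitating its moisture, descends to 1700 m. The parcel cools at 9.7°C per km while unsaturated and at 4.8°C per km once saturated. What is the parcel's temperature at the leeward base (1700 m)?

-0.14°C

800–2700 m, dry: Δz = 1.9 km ⇒ ΔT = -18.43°C; T = -15.23°C
2700–3800 m, saturated: Δz = 1.1 km ⇒ ΔT = -5.28°C; T = -20.51°C
3800–1700 m, dry descent: Δz = 2.1 km ⇒ ΔT = +20.37°C; T = -0.14°C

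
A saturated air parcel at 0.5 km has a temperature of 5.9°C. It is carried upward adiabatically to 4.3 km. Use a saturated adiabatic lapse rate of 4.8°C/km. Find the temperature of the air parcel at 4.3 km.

-12.34°C

Saturated adiabatic to 4300 m: -4.8 × 3.8 km = -18.24°C, so T = -12.34°C.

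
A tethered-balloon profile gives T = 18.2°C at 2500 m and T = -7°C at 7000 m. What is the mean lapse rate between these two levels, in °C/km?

Γ = −ΔT/Δz = (18.2 − (-7)) / (7000 − 2500) m
  = 25.2°C / 4.5 km = 5.6°C/km

5.6°C/km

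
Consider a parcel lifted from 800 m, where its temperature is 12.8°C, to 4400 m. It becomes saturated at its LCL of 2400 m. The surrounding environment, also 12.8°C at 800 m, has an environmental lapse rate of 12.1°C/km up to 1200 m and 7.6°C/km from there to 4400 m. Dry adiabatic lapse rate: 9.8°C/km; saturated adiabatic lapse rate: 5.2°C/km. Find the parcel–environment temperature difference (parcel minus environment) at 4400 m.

+3.08°C (parcel warmer than environment)

Parcel:
  800–2400 m, dry: Δz = 1.6 km ⇒ ΔT = -15.68°C; T = -2.88°C
  2400–4400 m, saturated: Δz = 2 km ⇒ ΔT = -10.4°C; T = -13.28°C
Environment:
  800–1200 m, environment, lower layer: Δz = 0.4 km ⇒ ΔT = -4.84°C; T = 7.96°C
  1200–4400 m, environment, upper layer: Δz = 3.2 km ⇒ ΔT = -24.32°C; T = -16.36°C
T_parcel − T_env = -13.28 − (-16.36) = +3.08°C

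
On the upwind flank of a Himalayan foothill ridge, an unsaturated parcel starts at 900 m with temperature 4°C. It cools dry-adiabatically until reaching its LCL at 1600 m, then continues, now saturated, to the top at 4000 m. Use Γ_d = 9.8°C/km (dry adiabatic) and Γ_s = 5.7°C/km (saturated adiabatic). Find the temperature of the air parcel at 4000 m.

Dry to 1600 m: -9.8 × 0.7 km = -6.86°C, so T = -2.86°C.
Saturated to 4000 m: -5.7 × 2.4 km = -13.68°C, so T = -16.54°C.

-16.54°C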